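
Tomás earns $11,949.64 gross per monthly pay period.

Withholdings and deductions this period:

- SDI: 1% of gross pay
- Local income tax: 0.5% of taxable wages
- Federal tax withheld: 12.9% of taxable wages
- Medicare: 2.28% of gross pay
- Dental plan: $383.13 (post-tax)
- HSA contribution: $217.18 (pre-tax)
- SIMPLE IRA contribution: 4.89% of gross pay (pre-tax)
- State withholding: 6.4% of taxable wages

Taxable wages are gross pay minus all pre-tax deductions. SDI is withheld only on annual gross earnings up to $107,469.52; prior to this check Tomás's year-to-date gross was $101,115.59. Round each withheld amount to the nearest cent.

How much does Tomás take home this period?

$8,221.67

HSA contribution: $217.18
SIMPLE IRA contribution: $11,949.64 × 0.0489 = $584.34
Pre-tax total = $217.18 + $584.34 = $801.52
Taxable wages = $11,949.64 − $801.52 = $11,148.12
Local income tax: $11,148.12 × 0.005 = $55.74
State withholding: $11,148.12 × 0.064 = $713.48
Federal tax withheld: $11,148.12 × 0.129 = $1,438.11
SDI: only $107,469.52 − $101,115.59 = $6,353.93 of this check is subject → $6,353.93 × 0.01 = $63.54
Medicare: $11,949.64 × 0.0228 = $272.45
Dental plan: $383.13
Total deductions = $217.18 + $584.34 + $55.74 + $713.48 + $1,438.11 + $63.54 + $272.45 + $383.13 = $3,727.97
Net pay = $11,949.64 − $3,727.97 = $8,221.67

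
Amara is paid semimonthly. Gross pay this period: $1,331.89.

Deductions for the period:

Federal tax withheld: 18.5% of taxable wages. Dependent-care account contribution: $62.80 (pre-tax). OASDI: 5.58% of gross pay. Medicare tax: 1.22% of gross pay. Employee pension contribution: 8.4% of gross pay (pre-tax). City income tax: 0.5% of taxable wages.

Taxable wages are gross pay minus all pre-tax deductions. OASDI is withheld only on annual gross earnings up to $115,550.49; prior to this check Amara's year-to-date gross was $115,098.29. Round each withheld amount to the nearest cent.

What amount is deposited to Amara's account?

Employee pension contribution: $1,331.89 × 0.084 = $111.88
Dependent-care account contribution: $62.80
Pre-tax total = $111.88 + $62.80 = $174.68
Taxable wages = $1,331.89 − $174.68 = $1,157.21
Federal tax withheld: $1,157.21 × 0.185 = $214.08
City income tax: $1,157.21 × 0.005 = $5.79
Medicare tax: $1,331.89 × 0.0122 = $16.25
OASDI: only $115,550.49 − $115,098.29 = $452.20 of this check is subject → $452.20 × 0.0558 = $25.23
Total deductions = $111.88 + $62.80 + $214.08 + $5.79 + $16.25 + $25.23 = $436.03
Net pay = $1,331.89 − $436.03 = $895.86

$895.86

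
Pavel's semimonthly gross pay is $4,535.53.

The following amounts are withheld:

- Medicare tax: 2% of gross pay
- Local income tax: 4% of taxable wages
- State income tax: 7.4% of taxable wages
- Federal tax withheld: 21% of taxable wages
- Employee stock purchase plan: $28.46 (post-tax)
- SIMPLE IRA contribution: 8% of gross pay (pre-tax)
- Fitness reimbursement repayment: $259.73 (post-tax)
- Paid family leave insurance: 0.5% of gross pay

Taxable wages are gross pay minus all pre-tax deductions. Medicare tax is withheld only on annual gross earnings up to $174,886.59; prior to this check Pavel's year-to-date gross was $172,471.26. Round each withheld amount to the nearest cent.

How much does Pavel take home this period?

$2,461.56

SIMPLE IRA contribution: $4,535.53 × 0.08 = $362.84
Taxable wages = $4,535.53 − $362.84 = $4,172.69
State income tax: $4,172.69 × 0.074 = $308.78
Local income tax: $4,172.69 × 0.04 = $166.91
Federal tax withheld: $4,172.69 × 0.21 = $876.26
Paid family leave insurance: $4,535.53 × 0.005 = $22.68
Medicare tax: only $174,886.59 − $172,471.26 = $2,415.33 of this check is subject → $2,415.33 × 0.02 = $48.31
Employee stock purchase plan: $28.46
Fitness reimbursement repayment: $259.73
Total deductions = $362.84 + $308.78 + $166.91 + $876.26 + $22.68 + $48.31 + $28.46 + $259.73 = $2,073.97
Net pay = $4,535.53 − $2,073.97 = $2,461.56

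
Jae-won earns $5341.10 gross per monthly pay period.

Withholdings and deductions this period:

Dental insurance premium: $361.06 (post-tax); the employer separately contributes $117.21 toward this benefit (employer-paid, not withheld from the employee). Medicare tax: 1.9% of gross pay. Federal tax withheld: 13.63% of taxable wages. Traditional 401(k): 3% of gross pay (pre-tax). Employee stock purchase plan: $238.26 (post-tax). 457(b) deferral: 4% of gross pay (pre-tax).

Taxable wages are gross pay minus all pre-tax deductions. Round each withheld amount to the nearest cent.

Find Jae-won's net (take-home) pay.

$3589.40

Traditional 401(k): $5341.10 × 0.03 = $160.23
457(b) deferral: $5341.10 × 0.04 = $213.64
Pre-tax total = $160.23 + $213.64 = $373.87
Taxable wages = $5341.10 − $373.87 = $4967.23
Federal tax withheld: $4967.23 × 0.1363 = $677.03
Medicare tax: $5341.10 × 0.019 = $101.48
Dental insurance premium: $361.06
Employee stock purchase plan: $238.26
(Employer's $117.21 toward dental insurance premium is not withheld from the employee.)
Total deductions = $160.23 + $213.64 + $677.03 + $101.48 + $361.06 + $238.26 = $1751.70
Net pay = $5341.10 − $1751.70 = $3589.40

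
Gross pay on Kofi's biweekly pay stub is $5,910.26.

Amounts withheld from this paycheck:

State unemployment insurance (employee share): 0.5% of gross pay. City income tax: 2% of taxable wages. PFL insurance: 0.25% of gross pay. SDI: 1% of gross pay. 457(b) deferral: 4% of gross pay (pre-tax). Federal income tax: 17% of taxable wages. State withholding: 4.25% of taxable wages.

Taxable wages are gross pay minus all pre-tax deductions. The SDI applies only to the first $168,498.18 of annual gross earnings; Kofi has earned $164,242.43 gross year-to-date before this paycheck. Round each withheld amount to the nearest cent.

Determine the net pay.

457(b) deferral: $5,910.26 × 0.04 = $236.41
Taxable wages = $5,910.26 − $236.41 = $5,673.85
City income tax: $5,673.85 × 0.02 = $113.48
State withholding: $5,673.85 × 0.0425 = $241.14
Federal income tax: $5,673.85 × 0.17 = $964.55
SDI: only $168,498.18 − $164,242.43 = $4,255.75 of this check is subject → $4,255.75 × 0.01 = $42.56
State unemployment insurance (employee share): $5,910.26 × 0.005 = $29.55
PFL insurance: $5,910.26 × 0.0025 = $14.78
Total deductions = $236.41 + $113.48 + $241.14 + $964.55 + $42.56 + $29.55 + $14.78 = $1,642.47
Net pay = $5,910.26 − $1,642.47 = $4,267.79

$4,267.79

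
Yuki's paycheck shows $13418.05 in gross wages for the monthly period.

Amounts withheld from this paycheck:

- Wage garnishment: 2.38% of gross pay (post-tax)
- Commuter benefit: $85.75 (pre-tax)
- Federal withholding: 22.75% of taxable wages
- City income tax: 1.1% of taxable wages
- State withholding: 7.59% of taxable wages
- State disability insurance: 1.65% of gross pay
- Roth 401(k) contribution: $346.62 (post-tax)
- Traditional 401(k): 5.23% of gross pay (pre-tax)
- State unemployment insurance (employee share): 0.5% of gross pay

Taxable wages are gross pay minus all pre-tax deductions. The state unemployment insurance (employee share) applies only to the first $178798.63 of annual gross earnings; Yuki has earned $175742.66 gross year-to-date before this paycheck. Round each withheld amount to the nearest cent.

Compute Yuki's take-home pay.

$7756.84

Traditional 401(k): $13418.05 × 0.0523 = $701.76
Commuter benefit: $85.75
Pre-tax total = $701.76 + $85.75 = $787.51
Taxable wages = $13418.05 − $787.51 = $12630.54
Federal withholding: $12630.54 × 0.2275 = $2873.45
State withholding: $12630.54 × 0.0759 = $958.66
City income tax: $12630.54 × 0.011 = $138.94
State disability insurance: $13418.05 × 0.0165 = $221.40
State unemployment insurance (employee share): only $178798.63 − $175742.66 = $3055.97 of this check is subject → $3055.97 × 0.005 = $15.28
Roth 401(k) contribution: $346.62
Wage garnishment: $13418.05 × 0.0238 = $319.35
Total deductions = $701.76 + $85.75 + $2873.45 + $958.66 + $138.94 + $221.40 + $15.28 + $346.62 + $319.35 = $5661.21
Net pay = $13418.05 − $5661.21 = $7756.84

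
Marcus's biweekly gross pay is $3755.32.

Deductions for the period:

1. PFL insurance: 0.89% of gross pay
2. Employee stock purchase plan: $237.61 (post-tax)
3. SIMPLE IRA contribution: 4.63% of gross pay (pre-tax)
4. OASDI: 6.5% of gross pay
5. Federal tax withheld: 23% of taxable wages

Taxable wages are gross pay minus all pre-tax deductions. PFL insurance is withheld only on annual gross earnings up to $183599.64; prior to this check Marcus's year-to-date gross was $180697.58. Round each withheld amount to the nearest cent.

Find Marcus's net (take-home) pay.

SIMPLE IRA contribution: $3755.32 × 0.0463 = $173.87
Taxable wages = $3755.32 − $173.87 = $3581.45
Federal tax withheld: $3581.45 × 0.23 = $823.73
PFL insurance: only $183599.64 − $180697.58 = $2902.06 of this check is subject → $2902.06 × 0.0089 = $25.83
OASDI: $3755.32 × 0.065 = $244.10
Employee stock purchase plan: $237.61
Total deductions = $173.87 + $823.73 + $25.83 + $244.10 + $237.61 = $1505.14
Net pay = $3755.32 − $1505.14 = $2250.18

$2250.18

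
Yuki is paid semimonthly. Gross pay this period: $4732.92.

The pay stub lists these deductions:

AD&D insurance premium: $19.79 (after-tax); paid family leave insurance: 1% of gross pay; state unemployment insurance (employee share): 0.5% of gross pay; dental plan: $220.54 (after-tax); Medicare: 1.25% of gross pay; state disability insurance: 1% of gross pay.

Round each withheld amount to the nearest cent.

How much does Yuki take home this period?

$4315.11

Paid family leave insurance: $4732.92 × 0.01 = $47.33
State disability insurance: $4732.92 × 0.01 = $47.33
Medicare: $4732.92 × 0.0125 = $59.16
State unemployment insurance (employee share): $4732.92 × 0.005 = $23.66
Dental plan: $220.54
AD&D insurance premium: $19.79
Total deductions = $47.33 + $47.33 + $59.16 + $23.66 + $220.54 + $19.79 = $417.81
Net pay = $4732.92 − $417.81 = $4315.11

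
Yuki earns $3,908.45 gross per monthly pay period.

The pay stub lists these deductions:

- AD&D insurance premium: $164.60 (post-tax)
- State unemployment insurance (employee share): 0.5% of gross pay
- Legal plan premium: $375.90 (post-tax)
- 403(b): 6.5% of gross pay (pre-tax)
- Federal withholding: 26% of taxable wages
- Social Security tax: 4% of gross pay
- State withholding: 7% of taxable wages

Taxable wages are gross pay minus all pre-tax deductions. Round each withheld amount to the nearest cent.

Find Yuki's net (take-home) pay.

403(b): $3,908.45 × 0.065 = $254.05
Taxable wages = $3,908.45 − $254.05 = $3,654.40
State withholding: $3,654.40 × 0.07 = $255.81
Federal withholding: $3,654.40 × 0.26 = $950.14
Social Security tax: $3,908.45 × 0.04 = $156.34
State unemployment insurance (employee share): $3,908.45 × 0.005 = $19.54
Legal plan premium: $375.90
AD&D insurance premium: $164.60
Total deductions = $254.05 + $255.81 + $950.14 + $156.34 + $19.54 + $375.90 + $164.60 = $2,176.38
Net pay = $3,908.45 − $2,176.38 = $1,732.07

$1,732.07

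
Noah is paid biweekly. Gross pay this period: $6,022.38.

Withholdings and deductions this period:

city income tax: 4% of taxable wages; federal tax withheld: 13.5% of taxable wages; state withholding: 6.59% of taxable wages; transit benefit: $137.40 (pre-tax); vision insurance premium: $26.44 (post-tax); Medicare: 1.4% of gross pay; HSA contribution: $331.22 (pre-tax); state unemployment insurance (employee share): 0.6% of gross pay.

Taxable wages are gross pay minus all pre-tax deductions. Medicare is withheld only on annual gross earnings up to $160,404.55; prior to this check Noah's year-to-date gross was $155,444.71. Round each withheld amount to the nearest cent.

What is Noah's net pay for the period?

Transit benefit: $137.40
HSA contribution: $331.22
Pre-tax total = $137.40 + $331.22 = $468.62
Taxable wages = $6,022.38 − $468.62 = $5,553.76
City income tax: $5,553.76 × 0.04 = $222.15
Federal tax withheld: $5,553.76 × 0.135 = $749.76
State withholding: $5,553.76 × 0.0659 = $365.99
Medicare: only $160,404.55 − $155,444.71 = $4,959.84 of this check is subject → $4,959.84 × 0.014 = $69.44
State unemployment insurance (employee share): $6,022.38 × 0.006 = $36.13
Vision insurance premium: $26.44
Total deductions = $137.40 + $331.22 + $222.15 + $749.76 + $365.99 + $69.44 + $36.13 + $26.44 = $1,938.53
Net pay = $6,022.38 − $1,938.53 = $4,083.85

$4,083.85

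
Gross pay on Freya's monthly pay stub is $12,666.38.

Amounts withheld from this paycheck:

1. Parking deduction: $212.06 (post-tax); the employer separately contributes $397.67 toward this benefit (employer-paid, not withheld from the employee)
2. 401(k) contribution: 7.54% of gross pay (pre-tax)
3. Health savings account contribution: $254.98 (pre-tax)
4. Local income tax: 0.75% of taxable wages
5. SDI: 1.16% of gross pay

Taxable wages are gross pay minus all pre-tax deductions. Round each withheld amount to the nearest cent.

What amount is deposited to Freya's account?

401(k) contribution: $12,666.38 × 0.0754 = $955.05
Health savings account contribution: $254.98
Pre-tax total = $955.05 + $254.98 = $1,210.03
Taxable wages = $12,666.38 − $1,210.03 = $11,456.35
Local income tax: $11,456.35 × 0.0075 = $85.92
SDI: $12,666.38 × 0.0116 = $146.93
Parking deduction: $212.06
(Employer's $397.67 toward parking deduction is not withheld from the employee.)
Total deductions = $955.05 + $254.98 + $85.92 + $146.93 + $212.06 = $1,654.94
Net pay = $12,666.38 − $1,654.94 = $11,011.44

$11,011.44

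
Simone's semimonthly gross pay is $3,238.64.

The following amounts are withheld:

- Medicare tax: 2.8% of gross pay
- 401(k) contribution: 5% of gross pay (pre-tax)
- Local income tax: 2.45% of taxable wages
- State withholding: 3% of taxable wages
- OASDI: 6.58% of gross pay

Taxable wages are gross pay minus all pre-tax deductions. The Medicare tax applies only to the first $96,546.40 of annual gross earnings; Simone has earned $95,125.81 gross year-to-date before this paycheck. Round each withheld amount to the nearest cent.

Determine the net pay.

$2,656.15

401(k) contribution: $3,238.64 × 0.05 = $161.93
Taxable wages = $3,238.64 − $161.93 = $3,076.71
Local income tax: $3,076.71 × 0.0245 = $75.38
State withholding: $3,076.71 × 0.03 = $92.30
Medicare tax: only $96,546.40 − $95,125.81 = $1,420.59 of this check is subject → $1,420.59 × 0.028 = $39.78
OASDI: $3,238.64 × 0.0658 = $213.10
Total deductions = $161.93 + $75.38 + $92.30 + $39.78 + $213.10 = $582.49
Net pay = $3,238.64 − $582.49 = $2,656.15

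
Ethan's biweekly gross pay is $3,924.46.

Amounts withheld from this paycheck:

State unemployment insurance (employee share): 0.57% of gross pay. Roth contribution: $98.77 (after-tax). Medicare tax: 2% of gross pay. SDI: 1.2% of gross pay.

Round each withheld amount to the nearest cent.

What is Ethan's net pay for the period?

$3,677.74

Medicare tax: $3,924.46 × 0.02 = $78.49
SDI: $3,924.46 × 0.012 = $47.09
State unemployment insurance (employee share): $3,924.46 × 0.0057 = $22.37
Roth contribution: $98.77
Total deductions = $78.49 + $47.09 + $22.37 + $98.77 = $246.72
Net pay = $3,924.46 − $246.72 = $3,677.74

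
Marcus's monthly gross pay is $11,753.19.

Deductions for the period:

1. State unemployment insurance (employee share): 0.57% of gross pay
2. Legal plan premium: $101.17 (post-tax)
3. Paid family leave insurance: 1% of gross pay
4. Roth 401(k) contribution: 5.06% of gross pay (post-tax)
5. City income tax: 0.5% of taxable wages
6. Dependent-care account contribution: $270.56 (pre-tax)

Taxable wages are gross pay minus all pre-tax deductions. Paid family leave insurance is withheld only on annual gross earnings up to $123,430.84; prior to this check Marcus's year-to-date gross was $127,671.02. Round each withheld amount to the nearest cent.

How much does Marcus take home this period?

$10,662.35

Dependent-care account contribution: $270.56
Taxable wages = $11,753.19 − $270.56 = $11,482.63
City income tax: $11,482.63 × 0.005 = $57.41
Paid family leave insurance: annual cap $123,430.84 already reached (YTD $127,671.02), so $0.00
State unemployment insurance (employee share): $11,753.19 × 0.0057 = $66.99
Roth 401(k) contribution: $11,753.19 × 0.0506 = $594.71
Legal plan premium: $101.17
Total deductions = $270.56 + $57.41 + $0.00 + $66.99 + $594.71 + $101.17 = $1,090.84
Net pay = $11,753.19 − $1,090.84 = $10,662.35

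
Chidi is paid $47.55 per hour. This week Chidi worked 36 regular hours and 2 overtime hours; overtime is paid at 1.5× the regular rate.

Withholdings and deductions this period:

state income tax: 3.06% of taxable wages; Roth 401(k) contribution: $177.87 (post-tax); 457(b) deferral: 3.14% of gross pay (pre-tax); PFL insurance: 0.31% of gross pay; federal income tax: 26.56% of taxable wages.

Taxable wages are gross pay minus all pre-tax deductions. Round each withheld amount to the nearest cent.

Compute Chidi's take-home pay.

$1,080.56

Regular pay: 36 × $47.55 = $1,711.80
Overtime pay: 2 × $47.55 × 1.5 = $142.65
Gross pay = $1,711.80 + $142.65 = $1,854.45
457(b) deferral: $1,854.45 × 0.0314 = $58.23
Taxable wages = $1,854.45 − $58.23 = $1,796.22
State income tax: $1,796.22 × 0.0306 = $54.96
Federal income tax: $1,796.22 × 0.2656 = $477.08
PFL insurance: $1,854.45 × 0.0031 = $5.75
Roth 401(k) contribution: $177.87
Total deductions = $58.23 + $54.96 + $477.08 + $5.75 + $177.87 = $773.89
Net pay = $1,854.45 − $773.89 = $1,080.56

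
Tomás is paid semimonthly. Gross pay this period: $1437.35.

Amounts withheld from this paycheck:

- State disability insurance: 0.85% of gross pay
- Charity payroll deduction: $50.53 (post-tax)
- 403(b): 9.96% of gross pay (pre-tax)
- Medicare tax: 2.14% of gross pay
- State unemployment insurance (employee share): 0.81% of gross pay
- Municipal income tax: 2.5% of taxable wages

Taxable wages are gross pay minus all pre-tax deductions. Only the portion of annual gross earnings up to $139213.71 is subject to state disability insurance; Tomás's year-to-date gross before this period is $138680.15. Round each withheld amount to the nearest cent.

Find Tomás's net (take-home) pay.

$1164.37

403(b): $1437.35 × 0.0996 = $143.16
Taxable wages = $1437.35 − $143.16 = $1294.19
Municipal income tax: $1294.19 × 0.025 = $32.35
State disability insurance: only $139213.71 − $138680.15 = $533.56 of this check is subject → $533.56 × 0.0085 = $4.54
State unemployment insurance (employee share): $1437.35 × 0.0081 = $11.64
Medicare tax: $1437.35 × 0.0214 = $30.76
Charity payroll deduction: $50.53
Total deductions = $143.16 + $32.35 + $4.54 + $11.64 + $30.76 + $50.53 = $272.98
Net pay = $1437.35 − $272.98 = $1164.37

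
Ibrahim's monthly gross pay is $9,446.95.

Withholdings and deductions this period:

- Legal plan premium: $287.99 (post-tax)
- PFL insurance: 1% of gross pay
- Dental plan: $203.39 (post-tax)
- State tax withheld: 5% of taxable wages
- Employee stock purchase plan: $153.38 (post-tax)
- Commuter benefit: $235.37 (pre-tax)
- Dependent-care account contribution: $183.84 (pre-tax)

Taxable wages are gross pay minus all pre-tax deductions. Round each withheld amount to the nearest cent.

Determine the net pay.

$7,837.12

Dependent-care account contribution: $183.84
Commuter benefit: $235.37
Pre-tax total = $183.84 + $235.37 = $419.21
Taxable wages = $9,446.95 − $419.21 = $9,027.74
State tax withheld: $9,027.74 × 0.05 = $451.39
PFL insurance: $9,446.95 × 0.01 = $94.47
Dental plan: $203.39
Legal plan premium: $287.99
Employee stock purchase plan: $153.38
Total deductions = $183.84 + $235.37 + $451.39 + $94.47 + $203.39 + $287.99 + $153.38 = $1,609.83
Net pay = $9,446.95 − $1,609.83 = $7,837.12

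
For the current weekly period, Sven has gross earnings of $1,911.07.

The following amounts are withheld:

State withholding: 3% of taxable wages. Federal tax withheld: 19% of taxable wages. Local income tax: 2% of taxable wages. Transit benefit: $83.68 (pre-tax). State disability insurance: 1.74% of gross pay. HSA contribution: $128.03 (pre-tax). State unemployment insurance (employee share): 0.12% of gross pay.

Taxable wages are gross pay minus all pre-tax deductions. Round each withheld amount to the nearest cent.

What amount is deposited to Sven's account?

$1,255.97

HSA contribution: $128.03
Transit benefit: $83.68
Pre-tax total = $128.03 + $83.68 = $211.71
Taxable wages = $1,911.07 − $211.71 = $1,699.36
Local income tax: $1,699.36 × 0.02 = $33.99
Federal tax withheld: $1,699.36 × 0.19 = $322.88
State withholding: $1,699.36 × 0.03 = $50.98
State disability insurance: $1,911.07 × 0.0174 = $33.25
State unemployment insurance (employee share): $1,911.07 × 0.0012 = $2.29
Total deductions = $128.03 + $83.68 + $33.99 + $322.88 + $50.98 + $33.25 + $2.29 = $655.10
Net pay = $1,911.07 − $655.10 = $1,255.97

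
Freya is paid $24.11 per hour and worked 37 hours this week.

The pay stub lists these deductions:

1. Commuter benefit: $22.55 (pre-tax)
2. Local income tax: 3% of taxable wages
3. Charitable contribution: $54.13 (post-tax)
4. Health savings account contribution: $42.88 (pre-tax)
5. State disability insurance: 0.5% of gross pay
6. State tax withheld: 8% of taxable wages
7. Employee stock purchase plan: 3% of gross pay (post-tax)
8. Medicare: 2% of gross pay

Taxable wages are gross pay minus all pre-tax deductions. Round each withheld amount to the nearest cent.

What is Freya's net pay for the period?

$632.52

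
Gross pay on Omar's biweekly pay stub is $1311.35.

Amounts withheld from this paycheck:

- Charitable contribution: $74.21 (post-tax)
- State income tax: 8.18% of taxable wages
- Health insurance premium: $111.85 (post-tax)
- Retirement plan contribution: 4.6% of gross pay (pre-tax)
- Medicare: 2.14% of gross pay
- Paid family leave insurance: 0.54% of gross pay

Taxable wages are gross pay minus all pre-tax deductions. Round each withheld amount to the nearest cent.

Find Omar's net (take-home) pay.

Retirement plan contribution: $1311.35 × 0.046 = $60.32
Taxable wages = $1311.35 − $60.32 = $1251.03
State income tax: $1251.03 × 0.0818 = $102.33
Medicare: $1311.35 × 0.0214 = $28.06
Paid family leave insurance: $1311.35 × 0.0054 = $7.08
Charitable contribution: $74.21
Health insurance premium: $111.85
Total deductions = $60.32 + $102.33 + $28.06 + $7.08 + $74.21 + $111.85 = $383.85
Net pay = $1311.35 − $383.85 = $927.50

$927.50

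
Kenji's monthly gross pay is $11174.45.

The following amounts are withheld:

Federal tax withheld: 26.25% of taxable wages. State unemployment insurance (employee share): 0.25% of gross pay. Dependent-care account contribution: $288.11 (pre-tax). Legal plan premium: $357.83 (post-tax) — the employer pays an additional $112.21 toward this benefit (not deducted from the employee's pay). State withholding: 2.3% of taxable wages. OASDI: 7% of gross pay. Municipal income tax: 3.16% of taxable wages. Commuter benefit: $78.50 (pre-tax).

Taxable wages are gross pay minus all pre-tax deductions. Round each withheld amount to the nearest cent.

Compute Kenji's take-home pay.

Dependent-care account contribution: $288.11
Commuter benefit: $78.50
Pre-tax total = $288.11 + $78.50 = $366.61
Taxable wages = $11174.45 − $366.61 = $10807.84
Federal tax withheld: $10807.84 × 0.2625 = $2837.06
Municipal income tax: $10807.84 × 0.0316 = $341.53
State withholding: $10807.84 × 0.023 = $248.58
OASDI: $11174.45 × 0.07 = $782.21
State unemployment insurance (employee share): $11174.45 × 0.0025 = $27.94
Legal plan premium: $357.83
(Employer's $112.21 toward legal plan premium is not withheld from the employee.)
Total deductions = $288.11 + $78.50 + $2837.06 + $341.53 + $248.58 + $782.21 + $27.94 + $357.83 = $4961.76
Net pay = $11174.45 − $4961.76 = $6212.69

$6212.69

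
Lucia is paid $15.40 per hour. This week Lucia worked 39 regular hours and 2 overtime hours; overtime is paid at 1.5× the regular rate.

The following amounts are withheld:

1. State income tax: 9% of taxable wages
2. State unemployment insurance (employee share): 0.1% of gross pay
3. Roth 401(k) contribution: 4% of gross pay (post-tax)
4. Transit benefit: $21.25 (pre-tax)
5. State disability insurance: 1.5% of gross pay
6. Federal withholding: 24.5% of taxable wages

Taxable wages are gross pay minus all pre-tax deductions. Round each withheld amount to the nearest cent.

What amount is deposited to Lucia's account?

Regular pay: 39 × $15.40 = $600.60
Overtime pay: 2 × $15.40 × 1.5 = $46.20
Gross pay = $600.60 + $46.20 = $646.80
Transit benefit: $21.25
Taxable wages = $646.80 − $21.25 = $625.55
Federal withholding: $625.55 × 0.245 = $153.26
State income tax: $625.55 × 0.09 = $56.30
State disability insurance: $646.80 × 0.015 = $9.70
State unemployment insurance (employee share): $646.80 × 0.001 = $0.65
Roth 401(k) contribution: $646.80 × 0.04 = $25.87
Total deductions = $21.25 + $153.26 + $56.30 + $9.70 + $0.65 + $25.87 = $267.03
Net pay = $646.80 − $267.03 = $379.77

$379.77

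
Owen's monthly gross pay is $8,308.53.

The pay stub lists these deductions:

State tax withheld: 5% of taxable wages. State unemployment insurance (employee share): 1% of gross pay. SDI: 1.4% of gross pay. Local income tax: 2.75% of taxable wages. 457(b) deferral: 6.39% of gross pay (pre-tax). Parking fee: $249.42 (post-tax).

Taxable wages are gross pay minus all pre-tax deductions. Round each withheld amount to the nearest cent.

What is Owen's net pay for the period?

$6,726.02

457(b) deferral: $8,308.53 × 0.0639 = $530.92
Taxable wages = $8,308.53 − $530.92 = $7,777.61
Local income tax: $7,777.61 × 0.0275 = $213.88
State tax withheld: $7,777.61 × 0.05 = $388.88
State unemployment insurance (employee share): $8,308.53 × 0.01 = $83.09
SDI: $8,308.53 × 0.014 = $116.32
Parking fee: $249.42
Total deductions = $530.92 + $213.88 + $388.88 + $83.09 + $116.32 + $249.42 = $1,582.51
Net pay = $8,308.53 − $1,582.51 = $6,726.02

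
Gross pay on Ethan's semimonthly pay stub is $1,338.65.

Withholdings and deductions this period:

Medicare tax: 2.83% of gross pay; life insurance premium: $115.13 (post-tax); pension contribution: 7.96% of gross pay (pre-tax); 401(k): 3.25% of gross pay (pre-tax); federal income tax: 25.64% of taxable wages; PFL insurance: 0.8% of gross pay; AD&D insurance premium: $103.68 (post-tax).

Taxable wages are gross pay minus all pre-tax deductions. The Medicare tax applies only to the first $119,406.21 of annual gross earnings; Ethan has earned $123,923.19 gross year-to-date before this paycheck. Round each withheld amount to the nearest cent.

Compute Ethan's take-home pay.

401(k): $1,338.65 × 0.0325 = $43.51
Pension contribution: $1,338.65 × 0.0796 = $106.56
Pre-tax total = $43.51 + $106.56 = $150.07
Taxable wages = $1,338.65 − $150.07 = $1,188.58
Federal income tax: $1,188.58 × 0.2564 = $304.75
Medicare tax: annual cap $119,406.21 already reached (YTD $123,923.19), so $0.00
PFL insurance: $1,338.65 × 0.008 = $10.71
AD&D insurance premium: $103.68
Life insurance premium: $115.13
Total deductions = $43.51 + $106.56 + $304.75 + $0.00 + $10.71 + $103.68 + $115.13 = $684.34
Net pay = $1,338.65 − $684.34 = $654.31

$654.31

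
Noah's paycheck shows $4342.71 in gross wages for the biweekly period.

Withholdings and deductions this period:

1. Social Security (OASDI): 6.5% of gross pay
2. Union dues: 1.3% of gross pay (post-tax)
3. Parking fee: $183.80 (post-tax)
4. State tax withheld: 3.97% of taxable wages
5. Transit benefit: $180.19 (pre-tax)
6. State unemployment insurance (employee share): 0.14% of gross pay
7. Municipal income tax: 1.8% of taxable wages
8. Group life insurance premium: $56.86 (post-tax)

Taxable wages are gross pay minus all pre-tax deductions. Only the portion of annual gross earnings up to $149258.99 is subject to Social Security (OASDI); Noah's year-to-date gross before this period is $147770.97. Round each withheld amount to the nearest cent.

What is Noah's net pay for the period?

Transit benefit: $180.19
Taxable wages = $4342.71 − $180.19 = $4162.52
Municipal income tax: $4162.52 × 0.018 = $74.93
State tax withheld: $4162.52 × 0.0397 = $165.25
Social Security (OASDI): only $149258.99 − $147770.97 = $1488.02 of this check is subject → $1488.02 × 0.065 = $96.72
State unemployment insurance (employee share): $4342.71 × 0.0014 = $6.08
Parking fee: $183.80
Group life insurance premium: $56.86
Union dues: $4342.71 × 0.013 = $56.46
Total deductions = $180.19 + $74.93 + $165.25 + $96.72 + $6.08 + $183.80 + $56.86 + $56.46 = $820.29
Net pay = $4342.71 − $820.29 = $3522.42

$3522.42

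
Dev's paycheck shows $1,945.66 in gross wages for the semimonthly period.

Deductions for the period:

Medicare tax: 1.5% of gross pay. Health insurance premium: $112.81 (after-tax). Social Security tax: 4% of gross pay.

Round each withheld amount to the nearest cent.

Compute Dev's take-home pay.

Medicare tax: $1,945.66 × 0.015 = $29.18
Social Security tax: $1,945.66 × 0.04 = $77.83
Health insurance premium: $112.81
Total deductions = $29.18 + $77.83 + $112.81 = $219.82
Net pay = $1,945.66 − $219.82 = $1,725.84

$1,725.84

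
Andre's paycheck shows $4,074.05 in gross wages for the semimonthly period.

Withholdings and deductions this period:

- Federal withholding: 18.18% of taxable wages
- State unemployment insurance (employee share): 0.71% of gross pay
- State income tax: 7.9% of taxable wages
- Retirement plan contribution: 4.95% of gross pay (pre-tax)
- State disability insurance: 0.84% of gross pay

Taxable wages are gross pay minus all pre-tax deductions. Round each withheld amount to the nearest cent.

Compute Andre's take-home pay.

$2,799.31

Retirement plan contribution: $4,074.05 × 0.0495 = $201.67
Taxable wages = $4,074.05 − $201.67 = $3,872.38
Federal withholding: $3,872.38 × 0.1818 = $704.00
State income tax: $3,872.38 × 0.079 = $305.92
State unemployment insurance (employee share): $4,074.05 × 0.0071 = $28.93
State disability insurance: $4,074.05 × 0.0084 = $34.22
Total deductions = $201.67 + $704.00 + $305.92 + $28.93 + $34.22 = $1,274.74
Net pay = $4,074.05 − $1,274.74 = $2,799.31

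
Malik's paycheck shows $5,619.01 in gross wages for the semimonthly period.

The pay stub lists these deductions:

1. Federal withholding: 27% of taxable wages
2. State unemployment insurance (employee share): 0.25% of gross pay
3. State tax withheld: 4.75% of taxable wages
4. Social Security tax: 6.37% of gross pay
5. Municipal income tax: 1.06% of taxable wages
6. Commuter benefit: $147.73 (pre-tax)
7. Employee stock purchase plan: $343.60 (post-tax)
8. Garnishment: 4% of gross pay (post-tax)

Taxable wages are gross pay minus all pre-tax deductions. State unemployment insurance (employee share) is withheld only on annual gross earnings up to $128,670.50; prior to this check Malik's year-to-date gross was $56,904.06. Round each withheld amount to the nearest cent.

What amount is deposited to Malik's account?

$2,735.80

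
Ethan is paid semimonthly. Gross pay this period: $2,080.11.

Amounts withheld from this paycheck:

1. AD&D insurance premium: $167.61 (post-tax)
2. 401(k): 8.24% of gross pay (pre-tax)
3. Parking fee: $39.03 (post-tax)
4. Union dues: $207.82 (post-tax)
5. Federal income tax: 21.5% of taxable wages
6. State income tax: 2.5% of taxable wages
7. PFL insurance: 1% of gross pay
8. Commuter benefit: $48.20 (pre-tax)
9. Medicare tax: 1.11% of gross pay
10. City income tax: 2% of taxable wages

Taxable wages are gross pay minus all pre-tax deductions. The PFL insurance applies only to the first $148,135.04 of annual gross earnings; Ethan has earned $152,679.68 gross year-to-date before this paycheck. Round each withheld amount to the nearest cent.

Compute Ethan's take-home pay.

401(k): $2,080.11 × 0.0824 = $171.40
Commuter benefit: $48.20
Pre-tax total = $171.40 + $48.20 = $219.60
Taxable wages = $2,080.11 − $219.60 = $1,860.51
State income tax: $1,860.51 × 0.025 = $46.51
Federal income tax: $1,860.51 × 0.215 = $400.01
City income tax: $1,860.51 × 0.02 = $37.21
PFL insurance: annual cap $148,135.04 already reached (YTD $152,679.68), so $0.00
Medicare tax: $2,080.11 × 0.0111 = $23.09
Union dues: $207.82
Parking fee: $39.03
AD&D insurance premium: $167.61
Total deductions = $171.40 + $48.20 + $46.51 + $400.01 + $37.21 + $0.00 + $23.09 + $207.82 + $39.03 + $167.61 = $1,140.88
Net pay = $2,080.11 − $1,140.88 = $939.23

$939.23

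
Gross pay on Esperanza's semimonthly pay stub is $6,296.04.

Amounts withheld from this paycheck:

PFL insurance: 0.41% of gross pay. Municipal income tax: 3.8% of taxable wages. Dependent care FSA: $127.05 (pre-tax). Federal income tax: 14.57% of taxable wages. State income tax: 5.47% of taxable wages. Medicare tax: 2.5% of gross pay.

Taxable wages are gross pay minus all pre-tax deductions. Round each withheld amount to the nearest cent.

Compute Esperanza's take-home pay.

$4,515.10

Dependent care FSA: $127.05
Taxable wages = $6,296.04 − $127.05 = $6,168.99
Federal income tax: $6,168.99 × 0.1457 = $898.82
State income tax: $6,168.99 × 0.0547 = $337.44
Municipal income tax: $6,168.99 × 0.038 = $234.42
Medicare tax: $6,296.04 × 0.025 = $157.40
PFL insurance: $6,296.04 × 0.0041 = $25.81
Total deductions = $127.05 + $898.82 + $337.44 + $234.42 + $157.40 + $25.81 = $1,780.94
Net pay = $6,296.04 − $1,780.94 = $4,515.10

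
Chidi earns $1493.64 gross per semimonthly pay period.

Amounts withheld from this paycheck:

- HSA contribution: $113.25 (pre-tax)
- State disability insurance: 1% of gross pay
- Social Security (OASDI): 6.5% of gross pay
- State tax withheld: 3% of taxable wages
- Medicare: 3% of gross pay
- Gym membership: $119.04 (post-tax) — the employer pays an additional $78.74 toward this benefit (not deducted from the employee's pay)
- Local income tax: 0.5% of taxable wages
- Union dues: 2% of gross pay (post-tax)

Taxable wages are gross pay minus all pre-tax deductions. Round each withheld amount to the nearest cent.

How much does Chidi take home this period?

HSA contribution: $113.25
Taxable wages = $1493.64 − $113.25 = $1380.39
Local income tax: $1380.39 × 0.005 = $6.90
State tax withheld: $1380.39 × 0.03 = $41.41
Social Security (OASDI): $1493.64 × 0.065 = $97.09
State disability insurance: $1493.64 × 0.01 = $14.94
Medicare: $1493.64 × 0.03 = $44.81
Union dues: $1493.64 × 0.02 = $29.87
Gym membership: $119.04
(Employer's $78.74 toward gym membership is not withheld from the employee.)
Total deductions = $113.25 + $6.90 + $41.41 + $97.09 + $14.94 + $44.81 + $29.87 + $119.04 = $467.31
Net pay = $1493.64 − $467.31 = $1026.33

$1026.33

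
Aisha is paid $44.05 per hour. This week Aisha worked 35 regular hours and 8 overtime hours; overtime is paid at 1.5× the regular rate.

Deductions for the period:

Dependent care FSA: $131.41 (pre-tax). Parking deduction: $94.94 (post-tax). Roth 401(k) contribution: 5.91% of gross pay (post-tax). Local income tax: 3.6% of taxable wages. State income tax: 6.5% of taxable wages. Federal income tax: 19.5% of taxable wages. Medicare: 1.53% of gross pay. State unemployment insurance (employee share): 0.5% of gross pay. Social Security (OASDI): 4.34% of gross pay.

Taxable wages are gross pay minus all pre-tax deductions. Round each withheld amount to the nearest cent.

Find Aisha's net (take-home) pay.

$1015.84

Regular pay: 35 × $44.05 = $1541.75
Overtime pay: 8 × $44.05 × 1.5 = $528.60
Gross pay = $1541.75 + $528.60 = $2070.35
Dependent care FSA: $131.41
Taxable wages = $2070.35 − $131.41 = $1938.94
Federal income tax: $1938.94 × 0.195 = $378.09
State income tax: $1938.94 × 0.065 = $126.03
Local income tax: $1938.94 × 0.036 = $69.80
State unemployment insurance (employee share): $2070.35 × 0.005 = $10.35
Social Security (OASDI): $2070.35 × 0.0434 = $89.85
Medicare: $2070.35 × 0.0153 = $31.68
Roth 401(k) contribution: $2070.35 × 0.0591 = $122.36
Parking deduction: $94.94
Total deductions = $131.41 + $378.09 + $126.03 + $69.80 + $10.35 + $89.85 + $31.68 + $122.36 + $94.94 = $1054.51
Net pay = $2070.35 − $1054.51 = $1015.84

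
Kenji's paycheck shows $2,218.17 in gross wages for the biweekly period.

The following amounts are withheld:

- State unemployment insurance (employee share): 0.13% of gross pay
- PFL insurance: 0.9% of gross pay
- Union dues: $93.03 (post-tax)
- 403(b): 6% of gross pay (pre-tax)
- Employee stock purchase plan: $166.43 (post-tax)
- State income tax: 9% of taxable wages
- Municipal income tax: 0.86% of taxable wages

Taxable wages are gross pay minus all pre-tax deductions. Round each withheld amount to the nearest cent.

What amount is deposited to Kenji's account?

$1,597.19

403(b): $2,218.17 × 0.06 = $133.09
Taxable wages = $2,218.17 − $133.09 = $2,085.08
Municipal income tax: $2,085.08 × 0.0086 = $17.93
State income tax: $2,085.08 × 0.09 = $187.66
State unemployment insurance (employee share): $2,218.17 × 0.0013 = $2.88
PFL insurance: $2,218.17 × 0.009 = $19.96
Employee stock purchase plan: $166.43
Union dues: $93.03
Total deductions = $133.09 + $17.93 + $187.66 + $2.88 + $19.96 + $166.43 + $93.03 = $620.98
Net pay = $2,218.17 − $620.98 = $1,597.19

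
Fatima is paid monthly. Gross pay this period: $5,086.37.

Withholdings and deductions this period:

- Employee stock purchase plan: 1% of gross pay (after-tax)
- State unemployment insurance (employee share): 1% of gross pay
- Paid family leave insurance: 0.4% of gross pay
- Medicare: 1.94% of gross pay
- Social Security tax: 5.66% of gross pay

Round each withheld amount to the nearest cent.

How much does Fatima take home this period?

Social Security tax: $5,086.37 × 0.0566 = $287.89
Medicare: $5,086.37 × 0.0194 = $98.68
Paid family leave insurance: $5,086.37 × 0.004 = $20.35
State unemployment insurance (employee share): $5,086.37 × 0.01 = $50.86
Employee stock purchase plan: $5,086.37 × 0.01 = $50.86
Total deductions = $287.89 + $98.68 + $20.35 + $50.86 + $50.86 = $508.64
Net pay = $5,086.37 − $508.64 = $4,577.73

$4,577.73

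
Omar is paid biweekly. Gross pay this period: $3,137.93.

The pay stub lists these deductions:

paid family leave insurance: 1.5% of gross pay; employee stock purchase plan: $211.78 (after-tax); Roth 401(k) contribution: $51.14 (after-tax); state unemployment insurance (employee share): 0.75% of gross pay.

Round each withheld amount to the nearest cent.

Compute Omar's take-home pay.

$2,804.41

Paid family leave insurance: $3,137.93 × 0.015 = $47.07
State unemployment insurance (employee share): $3,137.93 × 0.0075 = $23.53
Roth 401(k) contribution: $51.14
Employee stock purchase plan: $211.78
Total deductions = $47.07 + $23.53 + $51.14 + $211.78 = $333.52
Net pay = $3,137.93 − $333.52 = $2,804.41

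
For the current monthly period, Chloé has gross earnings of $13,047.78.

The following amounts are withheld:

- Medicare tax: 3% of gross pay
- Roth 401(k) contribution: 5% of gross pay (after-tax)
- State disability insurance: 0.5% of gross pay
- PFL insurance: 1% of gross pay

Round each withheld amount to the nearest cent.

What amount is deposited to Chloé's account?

$11,808.24

State disability insurance: $13,047.78 × 0.005 = $65.24
Medicare tax: $13,047.78 × 0.03 = $391.43
PFL insurance: $13,047.78 × 0.01 = $130.48
Roth 401(k) contribution: $13,047.78 × 0.05 = $652.39
Total deductions = $65.24 + $391.43 + $130.48 + $652.39 = $1,239.54
Net pay = $13,047.78 − $1,239.54 = $11,808.24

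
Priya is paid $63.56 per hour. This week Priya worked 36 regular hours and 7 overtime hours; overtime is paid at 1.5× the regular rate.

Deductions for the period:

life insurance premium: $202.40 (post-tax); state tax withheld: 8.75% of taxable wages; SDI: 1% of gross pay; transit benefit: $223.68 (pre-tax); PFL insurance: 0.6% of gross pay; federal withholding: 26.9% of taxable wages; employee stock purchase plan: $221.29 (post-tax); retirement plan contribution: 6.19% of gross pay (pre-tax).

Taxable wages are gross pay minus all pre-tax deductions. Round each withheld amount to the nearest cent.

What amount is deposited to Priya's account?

Regular pay: 36 × $63.56 = $2,288.16
Overtime pay: 7 × $63.56 × 1.5 = $667.38
Gross pay = $2,288.16 + $667.38 = $2,955.54
Transit benefit: $223.68
Retirement plan contribution: $2,955.54 × 0.0619 = $182.95
Pre-tax total = $223.68 + $182.95 = $406.63
Taxable wages = $2,955.54 − $406.63 = $2,548.91
State tax withheld: $2,548.91 × 0.0875 = $223.03
Federal withholding: $2,548.91 × 0.269 = $685.66
PFL insurance: $2,955.54 × 0.006 = $17.73
SDI: $2,955.54 × 0.01 = $29.56
Employee stock purchase plan: $221.29
Life insurance premium: $202.40
Total deductions = $223.68 + $182.95 + $223.03 + $685.66 + $17.73 + $29.56 + $221.29 + $202.40 = $1,786.30
Net pay = $2,955.54 − $1,786.30 = $1,169.24

$1,169.24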